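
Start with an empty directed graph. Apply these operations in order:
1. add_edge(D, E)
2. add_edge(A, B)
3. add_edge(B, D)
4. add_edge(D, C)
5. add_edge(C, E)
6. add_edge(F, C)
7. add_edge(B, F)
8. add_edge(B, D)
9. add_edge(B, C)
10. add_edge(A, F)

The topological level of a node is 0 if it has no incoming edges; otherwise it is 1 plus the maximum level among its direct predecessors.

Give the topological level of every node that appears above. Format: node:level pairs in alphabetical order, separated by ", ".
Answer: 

Answer: A:0, B:1, C:3, D:2, E:4, F:2

Derivation:
Op 1: add_edge(D, E). Edges now: 1
Op 2: add_edge(A, B). Edges now: 2
Op 3: add_edge(B, D). Edges now: 3
Op 4: add_edge(D, C). Edges now: 4
Op 5: add_edge(C, E). Edges now: 5
Op 6: add_edge(F, C). Edges now: 6
Op 7: add_edge(B, F). Edges now: 7
Op 8: add_edge(B, D) (duplicate, no change). Edges now: 7
Op 9: add_edge(B, C). Edges now: 8
Op 10: add_edge(A, F). Edges now: 9
Compute levels (Kahn BFS):
  sources (in-degree 0): A
  process A: level=0
    A->B: in-degree(B)=0, level(B)=1, enqueue
    A->F: in-degree(F)=1, level(F)>=1
  process B: level=1
    B->C: in-degree(C)=2, level(C)>=2
    B->D: in-degree(D)=0, level(D)=2, enqueue
    B->F: in-degree(F)=0, level(F)=2, enqueue
  process D: level=2
    D->C: in-degree(C)=1, level(C)>=3
    D->E: in-degree(E)=1, level(E)>=3
  process F: level=2
    F->C: in-degree(C)=0, level(C)=3, enqueue
  process C: level=3
    C->E: in-degree(E)=0, level(E)=4, enqueue
  process E: level=4
All levels: A:0, B:1, C:3, D:2, E:4, F:2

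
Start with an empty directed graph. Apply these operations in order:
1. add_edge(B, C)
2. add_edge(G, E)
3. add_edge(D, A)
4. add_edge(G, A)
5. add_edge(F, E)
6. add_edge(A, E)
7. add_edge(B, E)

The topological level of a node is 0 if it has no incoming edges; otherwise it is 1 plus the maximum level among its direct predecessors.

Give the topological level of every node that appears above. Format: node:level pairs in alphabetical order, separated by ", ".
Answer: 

Op 1: add_edge(B, C). Edges now: 1
Op 2: add_edge(G, E). Edges now: 2
Op 3: add_edge(D, A). Edges now: 3
Op 4: add_edge(G, A). Edges now: 4
Op 5: add_edge(F, E). Edges now: 5
Op 6: add_edge(A, E). Edges now: 6
Op 7: add_edge(B, E). Edges now: 7
Compute levels (Kahn BFS):
  sources (in-degree 0): B, D, F, G
  process B: level=0
    B->C: in-degree(C)=0, level(C)=1, enqueue
    B->E: in-degree(E)=3, level(E)>=1
  process D: level=0
    D->A: in-degree(A)=1, level(A)>=1
  process F: level=0
    F->E: in-degree(E)=2, level(E)>=1
  process G: level=0
    G->A: in-degree(A)=0, level(A)=1, enqueue
    G->E: in-degree(E)=1, level(E)>=1
  process C: level=1
  process A: level=1
    A->E: in-degree(E)=0, level(E)=2, enqueue
  process E: level=2
All levels: A:1, B:0, C:1, D:0, E:2, F:0, G:0

Answer: A:1, B:0, C:1, D:0, E:2, F:0, G:0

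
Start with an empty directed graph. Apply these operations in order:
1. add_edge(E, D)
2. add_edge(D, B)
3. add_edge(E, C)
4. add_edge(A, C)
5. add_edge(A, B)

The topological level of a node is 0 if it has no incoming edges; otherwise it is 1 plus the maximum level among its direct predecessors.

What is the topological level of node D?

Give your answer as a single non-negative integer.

Answer: 1

Derivation:
Op 1: add_edge(E, D). Edges now: 1
Op 2: add_edge(D, B). Edges now: 2
Op 3: add_edge(E, C). Edges now: 3
Op 4: add_edge(A, C). Edges now: 4
Op 5: add_edge(A, B). Edges now: 5
Compute levels (Kahn BFS):
  sources (in-degree 0): A, E
  process A: level=0
    A->B: in-degree(B)=1, level(B)>=1
    A->C: in-degree(C)=1, level(C)>=1
  process E: level=0
    E->C: in-degree(C)=0, level(C)=1, enqueue
    E->D: in-degree(D)=0, level(D)=1, enqueue
  process C: level=1
  process D: level=1
    D->B: in-degree(B)=0, level(B)=2, enqueue
  process B: level=2
All levels: A:0, B:2, C:1, D:1, E:0
level(D) = 1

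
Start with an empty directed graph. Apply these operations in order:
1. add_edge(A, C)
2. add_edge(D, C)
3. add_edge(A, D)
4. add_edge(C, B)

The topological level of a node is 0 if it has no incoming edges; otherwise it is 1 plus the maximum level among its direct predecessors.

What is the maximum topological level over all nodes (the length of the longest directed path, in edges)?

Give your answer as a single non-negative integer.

Op 1: add_edge(A, C). Edges now: 1
Op 2: add_edge(D, C). Edges now: 2
Op 3: add_edge(A, D). Edges now: 3
Op 4: add_edge(C, B). Edges now: 4
Compute levels (Kahn BFS):
  sources (in-degree 0): A
  process A: level=0
    A->C: in-degree(C)=1, level(C)>=1
    A->D: in-degree(D)=0, level(D)=1, enqueue
  process D: level=1
    D->C: in-degree(C)=0, level(C)=2, enqueue
  process C: level=2
    C->B: in-degree(B)=0, level(B)=3, enqueue
  process B: level=3
All levels: A:0, B:3, C:2, D:1
max level = 3

Answer: 3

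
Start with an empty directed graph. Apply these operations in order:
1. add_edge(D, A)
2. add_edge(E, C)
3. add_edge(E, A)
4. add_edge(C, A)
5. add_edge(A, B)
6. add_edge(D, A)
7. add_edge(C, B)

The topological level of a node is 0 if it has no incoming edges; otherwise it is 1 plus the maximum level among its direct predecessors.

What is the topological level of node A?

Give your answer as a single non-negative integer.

Answer: 2

Derivation:
Op 1: add_edge(D, A). Edges now: 1
Op 2: add_edge(E, C). Edges now: 2
Op 3: add_edge(E, A). Edges now: 3
Op 4: add_edge(C, A). Edges now: 4
Op 5: add_edge(A, B). Edges now: 5
Op 6: add_edge(D, A) (duplicate, no change). Edges now: 5
Op 7: add_edge(C, B). Edges now: 6
Compute levels (Kahn BFS):
  sources (in-degree 0): D, E
  process D: level=0
    D->A: in-degree(A)=2, level(A)>=1
  process E: level=0
    E->A: in-degree(A)=1, level(A)>=1
    E->C: in-degree(C)=0, level(C)=1, enqueue
  process C: level=1
    C->A: in-degree(A)=0, level(A)=2, enqueue
    C->B: in-degree(B)=1, level(B)>=2
  process A: level=2
    A->B: in-degree(B)=0, level(B)=3, enqueue
  process B: level=3
All levels: A:2, B:3, C:1, D:0, E:0
level(A) = 2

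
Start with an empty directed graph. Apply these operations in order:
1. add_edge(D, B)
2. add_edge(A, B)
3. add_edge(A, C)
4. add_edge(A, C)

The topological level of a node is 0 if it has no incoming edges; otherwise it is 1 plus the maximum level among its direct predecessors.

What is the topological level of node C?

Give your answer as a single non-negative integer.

Op 1: add_edge(D, B). Edges now: 1
Op 2: add_edge(A, B). Edges now: 2
Op 3: add_edge(A, C). Edges now: 3
Op 4: add_edge(A, C) (duplicate, no change). Edges now: 3
Compute levels (Kahn BFS):
  sources (in-degree 0): A, D
  process A: level=0
    A->B: in-degree(B)=1, level(B)>=1
    A->C: in-degree(C)=0, level(C)=1, enqueue
  process D: level=0
    D->B: in-degree(B)=0, level(B)=1, enqueue
  process C: level=1
  process B: level=1
All levels: A:0, B:1, C:1, D:0
level(C) = 1

Answer: 1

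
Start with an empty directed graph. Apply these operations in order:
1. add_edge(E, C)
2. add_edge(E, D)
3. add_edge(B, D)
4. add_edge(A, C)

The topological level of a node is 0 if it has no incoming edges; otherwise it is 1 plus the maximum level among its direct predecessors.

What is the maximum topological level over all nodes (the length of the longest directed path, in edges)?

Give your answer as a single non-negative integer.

Op 1: add_edge(E, C). Edges now: 1
Op 2: add_edge(E, D). Edges now: 2
Op 3: add_edge(B, D). Edges now: 3
Op 4: add_edge(A, C). Edges now: 4
Compute levels (Kahn BFS):
  sources (in-degree 0): A, B, E
  process A: level=0
    A->C: in-degree(C)=1, level(C)>=1
  process B: level=0
    B->D: in-degree(D)=1, level(D)>=1
  process E: level=0
    E->C: in-degree(C)=0, level(C)=1, enqueue
    E->D: in-degree(D)=0, level(D)=1, enqueue
  process C: level=1
  process D: level=1
All levels: A:0, B:0, C:1, D:1, E:0
max level = 1

Answer: 1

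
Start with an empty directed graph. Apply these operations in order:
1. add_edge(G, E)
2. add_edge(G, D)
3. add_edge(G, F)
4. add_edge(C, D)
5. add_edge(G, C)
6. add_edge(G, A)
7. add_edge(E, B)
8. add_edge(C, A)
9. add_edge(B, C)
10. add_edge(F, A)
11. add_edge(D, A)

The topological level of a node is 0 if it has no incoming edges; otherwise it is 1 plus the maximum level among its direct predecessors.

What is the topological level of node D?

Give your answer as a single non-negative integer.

Answer: 4

Derivation:
Op 1: add_edge(G, E). Edges now: 1
Op 2: add_edge(G, D). Edges now: 2
Op 3: add_edge(G, F). Edges now: 3
Op 4: add_edge(C, D). Edges now: 4
Op 5: add_edge(G, C). Edges now: 5
Op 6: add_edge(G, A). Edges now: 6
Op 7: add_edge(E, B). Edges now: 7
Op 8: add_edge(C, A). Edges now: 8
Op 9: add_edge(B, C). Edges now: 9
Op 10: add_edge(F, A). Edges now: 10
Op 11: add_edge(D, A). Edges now: 11
Compute levels (Kahn BFS):
  sources (in-degree 0): G
  process G: level=0
    G->A: in-degree(A)=3, level(A)>=1
    G->C: in-degree(C)=1, level(C)>=1
    G->D: in-degree(D)=1, level(D)>=1
    G->E: in-degree(E)=0, level(E)=1, enqueue
    G->F: in-degree(F)=0, level(F)=1, enqueue
  process E: level=1
    E->B: in-degree(B)=0, level(B)=2, enqueue
  process F: level=1
    F->A: in-degree(A)=2, level(A)>=2
  process B: level=2
    B->C: in-degree(C)=0, level(C)=3, enqueue
  process C: level=3
    C->A: in-degree(A)=1, level(A)>=4
    C->D: in-degree(D)=0, level(D)=4, enqueue
  process D: level=4
    D->A: in-degree(A)=0, level(A)=5, enqueue
  process A: level=5
All levels: A:5, B:2, C:3, D:4, E:1, F:1, G:0
level(D) = 4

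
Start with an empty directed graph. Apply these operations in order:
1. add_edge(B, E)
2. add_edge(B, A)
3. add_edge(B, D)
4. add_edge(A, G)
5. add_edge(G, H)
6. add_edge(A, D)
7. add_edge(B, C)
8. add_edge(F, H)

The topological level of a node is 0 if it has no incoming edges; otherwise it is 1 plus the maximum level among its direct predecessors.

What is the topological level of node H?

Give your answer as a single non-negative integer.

Answer: 3

Derivation:
Op 1: add_edge(B, E). Edges now: 1
Op 2: add_edge(B, A). Edges now: 2
Op 3: add_edge(B, D). Edges now: 3
Op 4: add_edge(A, G). Edges now: 4
Op 5: add_edge(G, H). Edges now: 5
Op 6: add_edge(A, D). Edges now: 6
Op 7: add_edge(B, C). Edges now: 7
Op 8: add_edge(F, H). Edges now: 8
Compute levels (Kahn BFS):
  sources (in-degree 0): B, F
  process B: level=0
    B->A: in-degree(A)=0, level(A)=1, enqueue
    B->C: in-degree(C)=0, level(C)=1, enqueue
    B->D: in-degree(D)=1, level(D)>=1
    B->E: in-degree(E)=0, level(E)=1, enqueue
  process F: level=0
    F->H: in-degree(H)=1, level(H)>=1
  process A: level=1
    A->D: in-degree(D)=0, level(D)=2, enqueue
    A->G: in-degree(G)=0, level(G)=2, enqueue
  process C: level=1
  process E: level=1
  process D: level=2
  process G: level=2
    G->H: in-degree(H)=0, level(H)=3, enqueue
  process H: level=3
All levels: A:1, B:0, C:1, D:2, E:1, F:0, G:2, H:3
level(H) = 3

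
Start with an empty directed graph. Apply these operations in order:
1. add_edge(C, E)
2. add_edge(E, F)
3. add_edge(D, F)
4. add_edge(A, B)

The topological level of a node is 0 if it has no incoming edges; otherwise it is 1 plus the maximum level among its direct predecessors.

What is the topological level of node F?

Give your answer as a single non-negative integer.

Answer: 2

Derivation:
Op 1: add_edge(C, E). Edges now: 1
Op 2: add_edge(E, F). Edges now: 2
Op 3: add_edge(D, F). Edges now: 3
Op 4: add_edge(A, B). Edges now: 4
Compute levels (Kahn BFS):
  sources (in-degree 0): A, C, D
  process A: level=0
    A->B: in-degree(B)=0, level(B)=1, enqueue
  process C: level=0
    C->E: in-degree(E)=0, level(E)=1, enqueue
  process D: level=0
    D->F: in-degree(F)=1, level(F)>=1
  process B: level=1
  process E: level=1
    E->F: in-degree(F)=0, level(F)=2, enqueue
  process F: level=2
All levels: A:0, B:1, C:0, D:0, E:1, F:2
level(F) = 2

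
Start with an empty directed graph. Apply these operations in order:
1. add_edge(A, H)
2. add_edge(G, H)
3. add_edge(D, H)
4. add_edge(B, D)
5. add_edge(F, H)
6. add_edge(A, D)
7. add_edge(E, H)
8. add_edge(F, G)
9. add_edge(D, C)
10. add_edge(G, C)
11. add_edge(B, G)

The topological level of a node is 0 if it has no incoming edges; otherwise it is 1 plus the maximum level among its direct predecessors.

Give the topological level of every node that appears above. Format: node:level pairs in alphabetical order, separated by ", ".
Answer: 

Answer: A:0, B:0, C:2, D:1, E:0, F:0, G:1, H:2

Derivation:
Op 1: add_edge(A, H). Edges now: 1
Op 2: add_edge(G, H). Edges now: 2
Op 3: add_edge(D, H). Edges now: 3
Op 4: add_edge(B, D). Edges now: 4
Op 5: add_edge(F, H). Edges now: 5
Op 6: add_edge(A, D). Edges now: 6
Op 7: add_edge(E, H). Edges now: 7
Op 8: add_edge(F, G). Edges now: 8
Op 9: add_edge(D, C). Edges now: 9
Op 10: add_edge(G, C). Edges now: 10
Op 11: add_edge(B, G). Edges now: 11
Compute levels (Kahn BFS):
  sources (in-degree 0): A, B, E, F
  process A: level=0
    A->D: in-degree(D)=1, level(D)>=1
    A->H: in-degree(H)=4, level(H)>=1
  process B: level=0
    B->D: in-degree(D)=0, level(D)=1, enqueue
    B->G: in-degree(G)=1, level(G)>=1
  process E: level=0
    E->H: in-degree(H)=3, level(H)>=1
  process F: level=0
    F->G: in-degree(G)=0, level(G)=1, enqueue
    F->H: in-degree(H)=2, level(H)>=1
  process D: level=1
    D->C: in-degree(C)=1, level(C)>=2
    D->H: in-degree(H)=1, level(H)>=2
  process G: level=1
    G->C: in-degree(C)=0, level(C)=2, enqueue
    G->H: in-degree(H)=0, level(H)=2, enqueue
  process C: level=2
  process H: level=2
All levels: A:0, B:0, C:2, D:1, E:0, F:0, G:1, H:2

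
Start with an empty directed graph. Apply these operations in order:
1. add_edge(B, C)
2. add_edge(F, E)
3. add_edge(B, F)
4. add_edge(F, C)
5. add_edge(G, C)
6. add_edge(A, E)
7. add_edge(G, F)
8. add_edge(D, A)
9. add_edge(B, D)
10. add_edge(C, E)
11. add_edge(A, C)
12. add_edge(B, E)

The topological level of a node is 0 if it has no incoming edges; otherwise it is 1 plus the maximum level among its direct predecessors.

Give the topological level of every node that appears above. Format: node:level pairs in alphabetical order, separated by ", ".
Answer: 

Op 1: add_edge(B, C). Edges now: 1
Op 2: add_edge(F, E). Edges now: 2
Op 3: add_edge(B, F). Edges now: 3
Op 4: add_edge(F, C). Edges now: 4
Op 5: add_edge(G, C). Edges now: 5
Op 6: add_edge(A, E). Edges now: 6
Op 7: add_edge(G, F). Edges now: 7
Op 8: add_edge(D, A). Edges now: 8
Op 9: add_edge(B, D). Edges now: 9
Op 10: add_edge(C, E). Edges now: 10
Op 11: add_edge(A, C). Edges now: 11
Op 12: add_edge(B, E). Edges now: 12
Compute levels (Kahn BFS):
  sources (in-degree 0): B, G
  process B: level=0
    B->C: in-degree(C)=3, level(C)>=1
    B->D: in-degree(D)=0, level(D)=1, enqueue
    B->E: in-degree(E)=3, level(E)>=1
    B->F: in-degree(F)=1, level(F)>=1
  process G: level=0
    G->C: in-degree(C)=2, level(C)>=1
    G->F: in-degree(F)=0, level(F)=1, enqueue
  process D: level=1
    D->A: in-degree(A)=0, level(A)=2, enqueue
  process F: level=1
    F->C: in-degree(C)=1, level(C)>=2
    F->E: in-degree(E)=2, level(E)>=2
  process A: level=2
    A->C: in-degree(C)=0, level(C)=3, enqueue
    A->E: in-degree(E)=1, level(E)>=3
  process C: level=3
    C->E: in-degree(E)=0, level(E)=4, enqueue
  process E: level=4
All levels: A:2, B:0, C:3, D:1, E:4, F:1, G:0

Answer: A:2, B:0, C:3, D:1, E:4, F:1, G:0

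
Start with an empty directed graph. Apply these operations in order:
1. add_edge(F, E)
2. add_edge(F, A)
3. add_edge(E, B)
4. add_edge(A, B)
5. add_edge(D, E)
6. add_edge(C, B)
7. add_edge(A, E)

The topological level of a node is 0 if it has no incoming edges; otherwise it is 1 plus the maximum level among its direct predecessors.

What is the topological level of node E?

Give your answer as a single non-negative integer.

Answer: 2

Derivation:
Op 1: add_edge(F, E). Edges now: 1
Op 2: add_edge(F, A). Edges now: 2
Op 3: add_edge(E, B). Edges now: 3
Op 4: add_edge(A, B). Edges now: 4
Op 5: add_edge(D, E). Edges now: 5
Op 6: add_edge(C, B). Edges now: 6
Op 7: add_edge(A, E). Edges now: 7
Compute levels (Kahn BFS):
  sources (in-degree 0): C, D, F
  process C: level=0
    C->B: in-degree(B)=2, level(B)>=1
  process D: level=0
    D->E: in-degree(E)=2, level(E)>=1
  process F: level=0
    F->A: in-degree(A)=0, level(A)=1, enqueue
    F->E: in-degree(E)=1, level(E)>=1
  process A: level=1
    A->B: in-degree(B)=1, level(B)>=2
    A->E: in-degree(E)=0, level(E)=2, enqueue
  process E: level=2
    E->B: in-degree(B)=0, level(B)=3, enqueue
  process B: level=3
All levels: A:1, B:3, C:0, D:0, E:2, F:0
level(E) = 2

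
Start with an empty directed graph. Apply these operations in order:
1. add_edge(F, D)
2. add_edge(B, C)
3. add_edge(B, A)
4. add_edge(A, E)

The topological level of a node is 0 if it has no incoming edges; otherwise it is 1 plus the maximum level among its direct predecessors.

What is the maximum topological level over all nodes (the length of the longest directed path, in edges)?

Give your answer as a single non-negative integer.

Op 1: add_edge(F, D). Edges now: 1
Op 2: add_edge(B, C). Edges now: 2
Op 3: add_edge(B, A). Edges now: 3
Op 4: add_edge(A, E). Edges now: 4
Compute levels (Kahn BFS):
  sources (in-degree 0): B, F
  process B: level=0
    B->A: in-degree(A)=0, level(A)=1, enqueue
    B->C: in-degree(C)=0, level(C)=1, enqueue
  process F: level=0
    F->D: in-degree(D)=0, level(D)=1, enqueue
  process A: level=1
    A->E: in-degree(E)=0, level(E)=2, enqueue
  process C: level=1
  process D: level=1
  process E: level=2
All levels: A:1, B:0, C:1, D:1, E:2, F:0
max level = 2

Answer: 2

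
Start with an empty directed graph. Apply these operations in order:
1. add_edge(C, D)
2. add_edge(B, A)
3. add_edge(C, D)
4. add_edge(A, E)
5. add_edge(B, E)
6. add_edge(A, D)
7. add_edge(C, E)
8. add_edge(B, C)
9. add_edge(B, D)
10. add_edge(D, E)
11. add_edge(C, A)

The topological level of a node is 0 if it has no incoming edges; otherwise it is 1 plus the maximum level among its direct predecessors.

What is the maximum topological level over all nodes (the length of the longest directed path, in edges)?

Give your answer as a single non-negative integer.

Answer: 4

Derivation:
Op 1: add_edge(C, D). Edges now: 1
Op 2: add_edge(B, A). Edges now: 2
Op 3: add_edge(C, D) (duplicate, no change). Edges now: 2
Op 4: add_edge(A, E). Edges now: 3
Op 5: add_edge(B, E). Edges now: 4
Op 6: add_edge(A, D). Edges now: 5
Op 7: add_edge(C, E). Edges now: 6
Op 8: add_edge(B, C). Edges now: 7
Op 9: add_edge(B, D). Edges now: 8
Op 10: add_edge(D, E). Edges now: 9
Op 11: add_edge(C, A). Edges now: 10
Compute levels (Kahn BFS):
  sources (in-degree 0): B
  process B: level=0
    B->A: in-degree(A)=1, level(A)>=1
    B->C: in-degree(C)=0, level(C)=1, enqueue
    B->D: in-degree(D)=2, level(D)>=1
    B->E: in-degree(E)=3, level(E)>=1
  process C: level=1
    C->A: in-degree(A)=0, level(A)=2, enqueue
    C->D: in-degree(D)=1, level(D)>=2
    C->E: in-degree(E)=2, level(E)>=2
  process A: level=2
    A->D: in-degree(D)=0, level(D)=3, enqueue
    A->E: in-degree(E)=1, level(E)>=3
  process D: level=3
    D->E: in-degree(E)=0, level(E)=4, enqueue
  process E: level=4
All levels: A:2, B:0, C:1, D:3, E:4
max level = 4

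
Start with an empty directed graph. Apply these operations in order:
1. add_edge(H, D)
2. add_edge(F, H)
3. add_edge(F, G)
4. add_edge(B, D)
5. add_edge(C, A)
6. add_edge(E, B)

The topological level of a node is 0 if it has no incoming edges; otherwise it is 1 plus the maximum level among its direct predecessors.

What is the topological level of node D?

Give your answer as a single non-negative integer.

Op 1: add_edge(H, D). Edges now: 1
Op 2: add_edge(F, H). Edges now: 2
Op 3: add_edge(F, G). Edges now: 3
Op 4: add_edge(B, D). Edges now: 4
Op 5: add_edge(C, A). Edges now: 5
Op 6: add_edge(E, B). Edges now: 6
Compute levels (Kahn BFS):
  sources (in-degree 0): C, E, F
  process C: level=0
    C->A: in-degree(A)=0, level(A)=1, enqueue
  process E: level=0
    E->B: in-degree(B)=0, level(B)=1, enqueue
  process F: level=0
    F->G: in-degree(G)=0, level(G)=1, enqueue
    F->H: in-degree(H)=0, level(H)=1, enqueue
  process A: level=1
  process B: level=1
    B->D: in-degree(D)=1, level(D)>=2
  process G: level=1
  process H: level=1
    H->D: in-degree(D)=0, level(D)=2, enqueue
  process D: level=2
All levels: A:1, B:1, C:0, D:2, E:0, F:0, G:1, H:1
level(D) = 2

Answer: 2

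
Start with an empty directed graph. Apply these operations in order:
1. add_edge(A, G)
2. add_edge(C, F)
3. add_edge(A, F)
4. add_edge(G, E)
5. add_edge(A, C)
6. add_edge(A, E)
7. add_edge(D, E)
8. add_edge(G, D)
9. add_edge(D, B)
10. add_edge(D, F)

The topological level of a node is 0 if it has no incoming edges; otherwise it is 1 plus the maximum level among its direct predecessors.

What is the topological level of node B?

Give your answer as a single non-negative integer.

Answer: 3

Derivation:
Op 1: add_edge(A, G). Edges now: 1
Op 2: add_edge(C, F). Edges now: 2
Op 3: add_edge(A, F). Edges now: 3
Op 4: add_edge(G, E). Edges now: 4
Op 5: add_edge(A, C). Edges now: 5
Op 6: add_edge(A, E). Edges now: 6
Op 7: add_edge(D, E). Edges now: 7
Op 8: add_edge(G, D). Edges now: 8
Op 9: add_edge(D, B). Edges now: 9
Op 10: add_edge(D, F). Edges now: 10
Compute levels (Kahn BFS):
  sources (in-degree 0): A
  process A: level=0
    A->C: in-degree(C)=0, level(C)=1, enqueue
    A->E: in-degree(E)=2, level(E)>=1
    A->F: in-degree(F)=2, level(F)>=1
    A->G: in-degree(G)=0, level(G)=1, enqueue
  process C: level=1
    C->F: in-degree(F)=1, level(F)>=2
  process G: level=1
    G->D: in-degree(D)=0, level(D)=2, enqueue
    G->E: in-degree(E)=1, level(E)>=2
  process D: level=2
    D->B: in-degree(B)=0, level(B)=3, enqueue
    D->E: in-degree(E)=0, level(E)=3, enqueue
    D->F: in-degree(F)=0, level(F)=3, enqueue
  process B: level=3
  process E: level=3
  process F: level=3
All levels: A:0, B:3, C:1, D:2, E:3, F:3, G:1
level(B) = 3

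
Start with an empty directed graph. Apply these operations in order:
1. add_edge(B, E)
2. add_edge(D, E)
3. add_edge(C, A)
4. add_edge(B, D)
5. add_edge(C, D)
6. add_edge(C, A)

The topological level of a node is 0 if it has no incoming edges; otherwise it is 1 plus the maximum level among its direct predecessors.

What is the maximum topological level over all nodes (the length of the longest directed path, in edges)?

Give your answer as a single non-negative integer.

Op 1: add_edge(B, E). Edges now: 1
Op 2: add_edge(D, E). Edges now: 2
Op 3: add_edge(C, A). Edges now: 3
Op 4: add_edge(B, D). Edges now: 4
Op 5: add_edge(C, D). Edges now: 5
Op 6: add_edge(C, A) (duplicate, no change). Edges now: 5
Compute levels (Kahn BFS):
  sources (in-degree 0): B, C
  process B: level=0
    B->D: in-degree(D)=1, level(D)>=1
    B->E: in-degree(E)=1, level(E)>=1
  process C: level=0
    C->A: in-degree(A)=0, level(A)=1, enqueue
    C->D: in-degree(D)=0, level(D)=1, enqueue
  process A: level=1
  process D: level=1
    D->E: in-degree(E)=0, level(E)=2, enqueue
  process E: level=2
All levels: A:1, B:0, C:0, D:1, E:2
max level = 2

Answer: 2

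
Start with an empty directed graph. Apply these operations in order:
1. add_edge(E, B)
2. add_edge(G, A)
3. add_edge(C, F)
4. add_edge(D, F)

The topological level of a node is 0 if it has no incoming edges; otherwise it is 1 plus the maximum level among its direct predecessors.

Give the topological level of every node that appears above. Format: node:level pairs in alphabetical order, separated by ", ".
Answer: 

Answer: A:1, B:1, C:0, D:0, E:0, F:1, G:0

Derivation:
Op 1: add_edge(E, B). Edges now: 1
Op 2: add_edge(G, A). Edges now: 2
Op 3: add_edge(C, F). Edges now: 3
Op 4: add_edge(D, F). Edges now: 4
Compute levels (Kahn BFS):
  sources (in-degree 0): C, D, E, G
  process C: level=0
    C->F: in-degree(F)=1, level(F)>=1
  process D: level=0
    D->F: in-degree(F)=0, level(F)=1, enqueue
  process E: level=0
    E->B: in-degree(B)=0, level(B)=1, enqueue
  process G: level=0
    G->A: in-degree(A)=0, level(A)=1, enqueue
  process F: level=1
  process B: level=1
  process A: level=1
All levels: A:1, B:1, C:0, D:0, E:0, F:1, G:0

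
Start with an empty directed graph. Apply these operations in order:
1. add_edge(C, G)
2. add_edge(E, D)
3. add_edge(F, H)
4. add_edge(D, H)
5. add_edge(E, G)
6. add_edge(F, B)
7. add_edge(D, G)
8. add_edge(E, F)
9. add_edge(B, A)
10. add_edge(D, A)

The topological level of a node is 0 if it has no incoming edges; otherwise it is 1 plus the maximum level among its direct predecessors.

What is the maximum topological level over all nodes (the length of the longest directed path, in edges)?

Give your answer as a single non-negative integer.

Answer: 3

Derivation:
Op 1: add_edge(C, G). Edges now: 1
Op 2: add_edge(E, D). Edges now: 2
Op 3: add_edge(F, H). Edges now: 3
Op 4: add_edge(D, H). Edges now: 4
Op 5: add_edge(E, G). Edges now: 5
Op 6: add_edge(F, B). Edges now: 6
Op 7: add_edge(D, G). Edges now: 7
Op 8: add_edge(E, F). Edges now: 8
Op 9: add_edge(B, A). Edges now: 9
Op 10: add_edge(D, A). Edges now: 10
Compute levels (Kahn BFS):
  sources (in-degree 0): C, E
  process C: level=0
    C->G: in-degree(G)=2, level(G)>=1
  process E: level=0
    E->D: in-degree(D)=0, level(D)=1, enqueue
    E->F: in-degree(F)=0, level(F)=1, enqueue
    E->G: in-degree(G)=1, level(G)>=1
  process D: level=1
    D->A: in-degree(A)=1, level(A)>=2
    D->G: in-degree(G)=0, level(G)=2, enqueue
    D->H: in-degree(H)=1, level(H)>=2
  process F: level=1
    F->B: in-degree(B)=0, level(B)=2, enqueue
    F->H: in-degree(H)=0, level(H)=2, enqueue
  process G: level=2
  process B: level=2
    B->A: in-degree(A)=0, level(A)=3, enqueue
  process H: level=2
  process A: level=3
All levels: A:3, B:2, C:0, D:1, E:0, F:1, G:2, H:2
max level = 3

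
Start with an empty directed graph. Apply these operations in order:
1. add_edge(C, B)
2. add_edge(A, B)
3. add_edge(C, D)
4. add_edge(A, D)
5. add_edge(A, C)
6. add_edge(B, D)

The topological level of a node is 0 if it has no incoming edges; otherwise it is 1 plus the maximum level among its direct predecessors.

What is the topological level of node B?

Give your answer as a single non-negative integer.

Answer: 2

Derivation:
Op 1: add_edge(C, B). Edges now: 1
Op 2: add_edge(A, B). Edges now: 2
Op 3: add_edge(C, D). Edges now: 3
Op 4: add_edge(A, D). Edges now: 4
Op 5: add_edge(A, C). Edges now: 5
Op 6: add_edge(B, D). Edges now: 6
Compute levels (Kahn BFS):
  sources (in-degree 0): A
  process A: level=0
    A->B: in-degree(B)=1, level(B)>=1
    A->C: in-degree(C)=0, level(C)=1, enqueue
    A->D: in-degree(D)=2, level(D)>=1
  process C: level=1
    C->B: in-degree(B)=0, level(B)=2, enqueue
    C->D: in-degree(D)=1, level(D)>=2
  process B: level=2
    B->D: in-degree(D)=0, level(D)=3, enqueue
  process D: level=3
All levels: A:0, B:2, C:1, D:3
level(B) = 2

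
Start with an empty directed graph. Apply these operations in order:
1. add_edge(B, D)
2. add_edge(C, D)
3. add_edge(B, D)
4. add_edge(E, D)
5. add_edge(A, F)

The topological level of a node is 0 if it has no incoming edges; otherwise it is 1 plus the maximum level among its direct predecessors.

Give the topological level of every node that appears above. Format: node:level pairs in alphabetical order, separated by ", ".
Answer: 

Op 1: add_edge(B, D). Edges now: 1
Op 2: add_edge(C, D). Edges now: 2
Op 3: add_edge(B, D) (duplicate, no change). Edges now: 2
Op 4: add_edge(E, D). Edges now: 3
Op 5: add_edge(A, F). Edges now: 4
Compute levels (Kahn BFS):
  sources (in-degree 0): A, B, C, E
  process A: level=0
    A->F: in-degree(F)=0, level(F)=1, enqueue
  process B: level=0
    B->D: in-degree(D)=2, level(D)>=1
  process C: level=0
    C->D: in-degree(D)=1, level(D)>=1
  process E: level=0
    E->D: in-degree(D)=0, level(D)=1, enqueue
  process F: level=1
  process D: level=1
All levels: A:0, B:0, C:0, D:1, E:0, F:1

Answer: A:0, B:0, C:0, D:1, E:0, F:1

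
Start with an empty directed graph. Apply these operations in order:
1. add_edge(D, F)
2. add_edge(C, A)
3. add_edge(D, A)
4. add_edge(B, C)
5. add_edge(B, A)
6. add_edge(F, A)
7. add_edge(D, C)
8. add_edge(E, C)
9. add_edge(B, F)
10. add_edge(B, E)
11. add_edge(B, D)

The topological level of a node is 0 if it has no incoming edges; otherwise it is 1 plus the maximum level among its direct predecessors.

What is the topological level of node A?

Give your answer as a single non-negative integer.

Answer: 3

Derivation:
Op 1: add_edge(D, F). Edges now: 1
Op 2: add_edge(C, A). Edges now: 2
Op 3: add_edge(D, A). Edges now: 3
Op 4: add_edge(B, C). Edges now: 4
Op 5: add_edge(B, A). Edges now: 5
Op 6: add_edge(F, A). Edges now: 6
Op 7: add_edge(D, C). Edges now: 7
Op 8: add_edge(E, C). Edges now: 8
Op 9: add_edge(B, F). Edges now: 9
Op 10: add_edge(B, E). Edges now: 10
Op 11: add_edge(B, D). Edges now: 11
Compute levels (Kahn BFS):
  sources (in-degree 0): B
  process B: level=0
    B->A: in-degree(A)=3, level(A)>=1
    B->C: in-degree(C)=2, level(C)>=1
    B->D: in-degree(D)=0, level(D)=1, enqueue
    B->E: in-degree(E)=0, level(E)=1, enqueue
    B->F: in-degree(F)=1, level(F)>=1
  process D: level=1
    D->A: in-degree(A)=2, level(A)>=2
    D->C: in-degree(C)=1, level(C)>=2
    D->F: in-degree(F)=0, level(F)=2, enqueue
  process E: level=1
    E->C: in-degree(C)=0, level(C)=2, enqueue
  process F: level=2
    F->A: in-degree(A)=1, level(A)>=3
  process C: level=2
    C->A: in-degree(A)=0, level(A)=3, enqueue
  process A: level=3
All levels: A:3, B:0, C:2, D:1, E:1, F:2
level(A) = 3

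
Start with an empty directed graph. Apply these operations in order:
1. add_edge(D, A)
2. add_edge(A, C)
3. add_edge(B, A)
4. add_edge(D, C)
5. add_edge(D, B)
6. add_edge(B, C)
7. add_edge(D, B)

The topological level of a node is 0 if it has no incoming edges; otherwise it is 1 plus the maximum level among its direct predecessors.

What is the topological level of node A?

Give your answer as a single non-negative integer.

Op 1: add_edge(D, A). Edges now: 1
Op 2: add_edge(A, C). Edges now: 2
Op 3: add_edge(B, A). Edges now: 3
Op 4: add_edge(D, C). Edges now: 4
Op 5: add_edge(D, B). Edges now: 5
Op 6: add_edge(B, C). Edges now: 6
Op 7: add_edge(D, B) (duplicate, no change). Edges now: 6
Compute levels (Kahn BFS):
  sources (in-degree 0): D
  process D: level=0
    D->A: in-degree(A)=1, level(A)>=1
    D->B: in-degree(B)=0, level(B)=1, enqueue
    D->C: in-degree(C)=2, level(C)>=1
  process B: level=1
    B->A: in-degree(A)=0, level(A)=2, enqueue
    B->C: in-degree(C)=1, level(C)>=2
  process A: level=2
    A->C: in-degree(C)=0, level(C)=3, enqueue
  process C: level=3
All levels: A:2, B:1, C:3, D:0
level(A) = 2

Answer: 2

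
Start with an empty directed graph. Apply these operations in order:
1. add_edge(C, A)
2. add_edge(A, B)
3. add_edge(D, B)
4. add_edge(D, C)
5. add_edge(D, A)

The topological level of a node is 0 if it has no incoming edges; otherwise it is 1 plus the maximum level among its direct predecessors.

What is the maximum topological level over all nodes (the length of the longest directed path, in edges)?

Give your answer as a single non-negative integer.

Op 1: add_edge(C, A). Edges now: 1
Op 2: add_edge(A, B). Edges now: 2
Op 3: add_edge(D, B). Edges now: 3
Op 4: add_edge(D, C). Edges now: 4
Op 5: add_edge(D, A). Edges now: 5
Compute levels (Kahn BFS):
  sources (in-degree 0): D
  process D: level=0
    D->A: in-degree(A)=1, level(A)>=1
    D->B: in-degree(B)=1, level(B)>=1
    D->C: in-degree(C)=0, level(C)=1, enqueue
  process C: level=1
    C->A: in-degree(A)=0, level(A)=2, enqueue
  process A: level=2
    A->B: in-degree(B)=0, level(B)=3, enqueue
  process B: level=3
All levels: A:2, B:3, C:1, D:0
max level = 3

Answer: 3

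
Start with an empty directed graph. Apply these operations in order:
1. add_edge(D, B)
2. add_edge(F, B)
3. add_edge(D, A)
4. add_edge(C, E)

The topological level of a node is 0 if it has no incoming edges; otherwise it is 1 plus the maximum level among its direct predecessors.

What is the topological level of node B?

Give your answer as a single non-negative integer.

Op 1: add_edge(D, B). Edges now: 1
Op 2: add_edge(F, B). Edges now: 2
Op 3: add_edge(D, A). Edges now: 3
Op 4: add_edge(C, E). Edges now: 4
Compute levels (Kahn BFS):
  sources (in-degree 0): C, D, F
  process C: level=0
    C->E: in-degree(E)=0, level(E)=1, enqueue
  process D: level=0
    D->A: in-degree(A)=0, level(A)=1, enqueue
    D->B: in-degree(B)=1, level(B)>=1
  process F: level=0
    F->B: in-degree(B)=0, level(B)=1, enqueue
  process E: level=1
  process A: level=1
  process B: level=1
All levels: A:1, B:1, C:0, D:0, E:1, F:0
level(B) = 1

Answer: 1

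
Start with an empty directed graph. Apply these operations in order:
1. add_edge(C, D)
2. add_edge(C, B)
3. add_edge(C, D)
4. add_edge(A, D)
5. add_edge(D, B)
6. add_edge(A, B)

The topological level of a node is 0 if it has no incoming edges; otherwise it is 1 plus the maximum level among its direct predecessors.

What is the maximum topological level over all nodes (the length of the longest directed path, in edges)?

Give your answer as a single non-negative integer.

Op 1: add_edge(C, D). Edges now: 1
Op 2: add_edge(C, B). Edges now: 2
Op 3: add_edge(C, D) (duplicate, no change). Edges now: 2
Op 4: add_edge(A, D). Edges now: 3
Op 5: add_edge(D, B). Edges now: 4
Op 6: add_edge(A, B). Edges now: 5
Compute levels (Kahn BFS):
  sources (in-degree 0): A, C
  process A: level=0
    A->B: in-degree(B)=2, level(B)>=1
    A->D: in-degree(D)=1, level(D)>=1
  process C: level=0
    C->B: in-degree(B)=1, level(B)>=1
    C->D: in-degree(D)=0, level(D)=1, enqueue
  process D: level=1
    D->B: in-degree(B)=0, level(B)=2, enqueue
  process B: level=2
All levels: A:0, B:2, C:0, D:1
max level = 2

Answer: 2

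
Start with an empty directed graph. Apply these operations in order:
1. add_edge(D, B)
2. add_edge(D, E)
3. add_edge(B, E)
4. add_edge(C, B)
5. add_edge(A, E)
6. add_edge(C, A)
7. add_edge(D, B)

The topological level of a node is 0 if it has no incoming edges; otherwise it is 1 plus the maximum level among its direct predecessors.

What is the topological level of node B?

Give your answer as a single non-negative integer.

Answer: 1

Derivation:
Op 1: add_edge(D, B). Edges now: 1
Op 2: add_edge(D, E). Edges now: 2
Op 3: add_edge(B, E). Edges now: 3
Op 4: add_edge(C, B). Edges now: 4
Op 5: add_edge(A, E). Edges now: 5
Op 6: add_edge(C, A). Edges now: 6
Op 7: add_edge(D, B) (duplicate, no change). Edges now: 6
Compute levels (Kahn BFS):
  sources (in-degree 0): C, D
  process C: level=0
    C->A: in-degree(A)=0, level(A)=1, enqueue
    C->B: in-degree(B)=1, level(B)>=1
  process D: level=0
    D->B: in-degree(B)=0, level(B)=1, enqueue
    D->E: in-degree(E)=2, level(E)>=1
  process A: level=1
    A->E: in-degree(E)=1, level(E)>=2
  process B: level=1
    B->E: in-degree(E)=0, level(E)=2, enqueue
  process E: level=2
All levels: A:1, B:1, C:0, D:0, E:2
level(B) = 1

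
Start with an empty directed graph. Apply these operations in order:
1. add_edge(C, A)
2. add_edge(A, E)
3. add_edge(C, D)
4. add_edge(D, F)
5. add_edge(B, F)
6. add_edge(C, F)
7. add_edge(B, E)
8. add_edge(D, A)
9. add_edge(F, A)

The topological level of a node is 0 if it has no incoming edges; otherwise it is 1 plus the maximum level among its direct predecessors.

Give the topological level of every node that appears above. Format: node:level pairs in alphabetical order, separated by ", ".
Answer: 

Answer: A:3, B:0, C:0, D:1, E:4, F:2

Derivation:
Op 1: add_edge(C, A). Edges now: 1
Op 2: add_edge(A, E). Edges now: 2
Op 3: add_edge(C, D). Edges now: 3
Op 4: add_edge(D, F). Edges now: 4
Op 5: add_edge(B, F). Edges now: 5
Op 6: add_edge(C, F). Edges now: 6
Op 7: add_edge(B, E). Edges now: 7
Op 8: add_edge(D, A). Edges now: 8
Op 9: add_edge(F, A). Edges now: 9
Compute levels (Kahn BFS):
  sources (in-degree 0): B, C
  process B: level=0
    B->E: in-degree(E)=1, level(E)>=1
    B->F: in-degree(F)=2, level(F)>=1
  process C: level=0
    C->A: in-degree(A)=2, level(A)>=1
    C->D: in-degree(D)=0, level(D)=1, enqueue
    C->F: in-degree(F)=1, level(F)>=1
  process D: level=1
    D->A: in-degree(A)=1, level(A)>=2
    D->F: in-degree(F)=0, level(F)=2, enqueue
  process F: level=2
    F->A: in-degree(A)=0, level(A)=3, enqueue
  process A: level=3
    A->E: in-degree(E)=0, level(E)=4, enqueue
  process E: level=4
All levels: A:3, B:0, C:0, D:1, E:4, F:2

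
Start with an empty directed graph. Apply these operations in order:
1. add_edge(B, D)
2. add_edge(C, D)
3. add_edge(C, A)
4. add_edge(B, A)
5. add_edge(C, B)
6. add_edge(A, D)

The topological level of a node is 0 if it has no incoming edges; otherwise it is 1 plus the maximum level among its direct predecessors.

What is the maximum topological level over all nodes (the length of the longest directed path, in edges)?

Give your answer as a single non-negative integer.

Answer: 3

Derivation:
Op 1: add_edge(B, D). Edges now: 1
Op 2: add_edge(C, D). Edges now: 2
Op 3: add_edge(C, A). Edges now: 3
Op 4: add_edge(B, A). Edges now: 4
Op 5: add_edge(C, B). Edges now: 5
Op 6: add_edge(A, D). Edges now: 6
Compute levels (Kahn BFS):
  sources (in-degree 0): C
  process C: level=0
    C->A: in-degree(A)=1, level(A)>=1
    C->B: in-degree(B)=0, level(B)=1, enqueue
    C->D: in-degree(D)=2, level(D)>=1
  process B: level=1
    B->A: in-degree(A)=0, level(A)=2, enqueue
    B->D: in-degree(D)=1, level(D)>=2
  process A: level=2
    A->D: in-degree(D)=0, level(D)=3, enqueue
  process D: level=3
All levels: A:2, B:1, C:0, D:3
max level = 3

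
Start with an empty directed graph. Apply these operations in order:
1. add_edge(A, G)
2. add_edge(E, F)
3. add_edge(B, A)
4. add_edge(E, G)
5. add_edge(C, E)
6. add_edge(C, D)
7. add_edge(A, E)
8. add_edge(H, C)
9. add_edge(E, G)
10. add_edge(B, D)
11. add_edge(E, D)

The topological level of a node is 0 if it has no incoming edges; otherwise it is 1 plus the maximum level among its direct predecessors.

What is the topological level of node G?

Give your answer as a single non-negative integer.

Answer: 3

Derivation:
Op 1: add_edge(A, G). Edges now: 1
Op 2: add_edge(E, F). Edges now: 2
Op 3: add_edge(B, A). Edges now: 3
Op 4: add_edge(E, G). Edges now: 4
Op 5: add_edge(C, E). Edges now: 5
Op 6: add_edge(C, D). Edges now: 6
Op 7: add_edge(A, E). Edges now: 7
Op 8: add_edge(H, C). Edges now: 8
Op 9: add_edge(E, G) (duplicate, no change). Edges now: 8
Op 10: add_edge(B, D). Edges now: 9
Op 11: add_edge(E, D). Edges now: 10
Compute levels (Kahn BFS):
  sources (in-degree 0): B, H
  process B: level=0
    B->A: in-degree(A)=0, level(A)=1, enqueue
    B->D: in-degree(D)=2, level(D)>=1
  process H: level=0
    H->C: in-degree(C)=0, level(C)=1, enqueue
  process A: level=1
    A->E: in-degree(E)=1, level(E)>=2
    A->G: in-degree(G)=1, level(G)>=2
  process C: level=1
    C->D: in-degree(D)=1, level(D)>=2
    C->E: in-degree(E)=0, level(E)=2, enqueue
  process E: level=2
    E->D: in-degree(D)=0, level(D)=3, enqueue
    E->F: in-degree(F)=0, level(F)=3, enqueue
    E->G: in-degree(G)=0, level(G)=3, enqueue
  process D: level=3
  process F: level=3
  process G: level=3
All levels: A:1, B:0, C:1, D:3, E:2, F:3, G:3, H:0
level(G) = 3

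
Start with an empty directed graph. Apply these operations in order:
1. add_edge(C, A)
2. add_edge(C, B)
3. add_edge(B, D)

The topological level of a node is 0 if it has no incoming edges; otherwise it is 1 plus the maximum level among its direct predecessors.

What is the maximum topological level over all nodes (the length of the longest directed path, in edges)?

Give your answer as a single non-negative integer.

Answer: 2

Derivation:
Op 1: add_edge(C, A). Edges now: 1
Op 2: add_edge(C, B). Edges now: 2
Op 3: add_edge(B, D). Edges now: 3
Compute levels (Kahn BFS):
  sources (in-degree 0): C
  process C: level=0
    C->A: in-degree(A)=0, level(A)=1, enqueue
    C->B: in-degree(B)=0, level(B)=1, enqueue
  process A: level=1
  process B: level=1
    B->D: in-degree(D)=0, level(D)=2, enqueue
  process D: level=2
All levels: A:1, B:1, C:0, D:2
max level = 2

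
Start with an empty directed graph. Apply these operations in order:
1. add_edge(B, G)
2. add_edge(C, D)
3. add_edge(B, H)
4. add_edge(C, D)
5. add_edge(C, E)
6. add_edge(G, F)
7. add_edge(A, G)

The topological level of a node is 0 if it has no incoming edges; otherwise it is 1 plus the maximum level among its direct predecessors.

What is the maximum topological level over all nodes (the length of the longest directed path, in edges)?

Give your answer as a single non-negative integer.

Op 1: add_edge(B, G). Edges now: 1
Op 2: add_edge(C, D). Edges now: 2
Op 3: add_edge(B, H). Edges now: 3
Op 4: add_edge(C, D) (duplicate, no change). Edges now: 3
Op 5: add_edge(C, E). Edges now: 4
Op 6: add_edge(G, F). Edges now: 5
Op 7: add_edge(A, G). Edges now: 6
Compute levels (Kahn BFS):
  sources (in-degree 0): A, B, C
  process A: level=0
    A->G: in-degree(G)=1, level(G)>=1
  process B: level=0
    B->G: in-degree(G)=0, level(G)=1, enqueue
    B->H: in-degree(H)=0, level(H)=1, enqueue
  process C: level=0
    C->D: in-degree(D)=0, level(D)=1, enqueue
    C->E: in-degree(E)=0, level(E)=1, enqueue
  process G: level=1
    G->F: in-degree(F)=0, level(F)=2, enqueue
  process H: level=1
  process D: level=1
  process E: level=1
  process F: level=2
All levels: A:0, B:0, C:0, D:1, E:1, F:2, G:1, H:1
max level = 2

Answer: 2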